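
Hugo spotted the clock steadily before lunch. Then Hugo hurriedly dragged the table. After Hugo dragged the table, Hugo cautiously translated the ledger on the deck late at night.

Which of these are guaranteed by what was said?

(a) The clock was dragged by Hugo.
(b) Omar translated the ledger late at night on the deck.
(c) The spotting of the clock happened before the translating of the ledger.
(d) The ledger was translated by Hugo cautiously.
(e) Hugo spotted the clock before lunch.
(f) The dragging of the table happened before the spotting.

(a) Not entailed — Hugo dragged the table, not the clock; the clock belongs to the spotting event.
(b) Not entailed — the passage has Hugo translating the ledger, not Omar.
(c) Entailed — the narrative places the spotting before the translating.
(d) Entailed — the original entails any weakening of itself; this just drops 'late at night', 'on the deck'.
(e) Entailed — the original entails any weakening of itself; this just drops 'steadily'.
(f) Not entailed — the narrative places the spotting before the dragging, not after.

(c), (d), (e)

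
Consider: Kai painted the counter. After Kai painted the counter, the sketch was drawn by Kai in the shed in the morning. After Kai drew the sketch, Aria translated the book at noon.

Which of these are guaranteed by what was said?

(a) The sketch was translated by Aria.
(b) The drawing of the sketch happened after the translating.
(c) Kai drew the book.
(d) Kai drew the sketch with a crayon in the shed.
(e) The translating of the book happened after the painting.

(e)

(a) Not entailed — Aria translated the book, not the sketch; the sketch belongs to the drawing event.
(b) Not entailed — the narrative places the drawing before the translating, not after.
(c) Not entailed — Kai drew the sketch, not the book; the book belongs to the translating event.
(d) Not entailed — 'with a crayon' adds information not in the original event.
(e) Entailed — the narrative places the painting before the translating.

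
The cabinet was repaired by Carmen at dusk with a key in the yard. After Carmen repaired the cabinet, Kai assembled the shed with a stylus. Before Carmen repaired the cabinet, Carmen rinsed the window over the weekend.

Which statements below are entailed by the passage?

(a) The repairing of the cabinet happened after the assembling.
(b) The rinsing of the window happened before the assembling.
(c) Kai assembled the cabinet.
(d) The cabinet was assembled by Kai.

(b)

(a) Not entailed — the narrative places the repairing before the assembling, not after.
(b) Entailed — the narrative places the rinsing before the assembling.
(c) Not entailed — Kai assembled the shed, not the cabinet; the cabinet belongs to the repairing event.
(d) Not entailed — Kai assembled the shed, not the cabinet; the cabinet belongs to the repairing event.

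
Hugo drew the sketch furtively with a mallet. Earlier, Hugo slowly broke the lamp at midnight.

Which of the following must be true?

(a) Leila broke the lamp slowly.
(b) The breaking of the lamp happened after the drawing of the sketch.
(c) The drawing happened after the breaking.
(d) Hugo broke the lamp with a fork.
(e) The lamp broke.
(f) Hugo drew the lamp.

(a) Not entailed — the passage has Hugo breaking the lamp, not Leila.
(b) Not entailed — the narrative places the breaking before the drawing, not after.
(c) Entailed — the narrative places the breaking before the drawing.
(d) Not entailed — 'with a fork' adds information not in the original event.
(e) Entailed — 'Hugo broke the lamp' is causative; it entails the inchoative 'the lamp broke'.
(f) Not entailed — Hugo drew the sketch, not the lamp; the lamp belongs to the breaking event.

(c), (e)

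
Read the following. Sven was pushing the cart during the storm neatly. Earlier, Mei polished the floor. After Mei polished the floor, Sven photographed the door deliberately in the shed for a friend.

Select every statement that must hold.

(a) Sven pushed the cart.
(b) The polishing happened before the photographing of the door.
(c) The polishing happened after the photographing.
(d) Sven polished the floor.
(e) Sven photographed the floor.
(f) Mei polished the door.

(a) Entailed — 'push' is an activity; 'was pushing' entails that some pushing happened, so 'pushed' holds.
(b) Entailed — the narrative places the polishing before the photographing.
(c) Not entailed — the narrative places the polishing before the photographing, not after.
(d) Not entailed — the passage has Mei polishing the floor, not Sven.
(e) Not entailed — Sven photographed the door, not the floor; the floor belongs to the polishing event.
(f) Not entailed — Mei polished the floor, not the door; the door belongs to the photographing event.

(a), (b)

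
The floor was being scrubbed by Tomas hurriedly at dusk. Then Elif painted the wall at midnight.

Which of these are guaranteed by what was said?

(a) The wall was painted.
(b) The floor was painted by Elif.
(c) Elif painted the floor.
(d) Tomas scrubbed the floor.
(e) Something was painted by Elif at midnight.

(a) Entailed — dropping 'at midnight' and generalizing the agent leaves a sub-description the original still satisfies.
(b) Not entailed — Elif painted the wall, not the floor; the floor belongs to the scrubbing event.
(c) Not entailed — Elif painted the wall, not the floor; the floor belongs to the scrubbing event.
(d) Entailed — 'scrub' is an activity; 'was scrubbing' entails that some scrubbing happened, so 'scrubbed' holds.
(e) Entailed — generalizing the patient leaves a sub-description the original still satisfies.

(a), (d), (e)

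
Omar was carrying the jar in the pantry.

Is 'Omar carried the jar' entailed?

'carry' is atelic; if Omar was carrying the jar, then Omar carried the jar (for some time).

yes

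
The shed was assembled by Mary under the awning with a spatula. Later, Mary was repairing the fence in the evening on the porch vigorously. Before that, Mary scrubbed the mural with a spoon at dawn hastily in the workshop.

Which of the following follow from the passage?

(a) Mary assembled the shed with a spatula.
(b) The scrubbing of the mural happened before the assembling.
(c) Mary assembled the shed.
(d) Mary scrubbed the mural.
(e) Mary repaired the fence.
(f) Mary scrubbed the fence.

(a) Entailed — the original entails any weakening of itself; this just drops 'under the awning'.
(b) Not entailed — the narrative doesn't order the scrubbing relative to the assembling.
(c) Entailed — this follows by dropping conjuncts from the assembling event's description.
(d) Entailed — every conjunct here is already in the original scrubbing event.
(e) Not entailed — 'was repairing' is progressive on an accomplishment; it does not entail the completed 'repaired'.
(f) Not entailed — Mary scrubbed the mural, not the fence; the fence belongs to the repairing event.

(a), (c), (d)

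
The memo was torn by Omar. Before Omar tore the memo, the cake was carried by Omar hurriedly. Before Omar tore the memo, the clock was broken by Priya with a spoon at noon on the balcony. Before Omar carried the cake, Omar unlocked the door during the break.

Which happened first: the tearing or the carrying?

the carrying

The connectives place the carrying before the tearing.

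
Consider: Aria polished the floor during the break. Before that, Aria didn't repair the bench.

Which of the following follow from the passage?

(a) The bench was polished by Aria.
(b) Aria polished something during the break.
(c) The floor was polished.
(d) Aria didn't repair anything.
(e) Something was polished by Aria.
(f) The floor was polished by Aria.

(a) Not entailed — Aria polished the floor, not the bench; the bench belongs to the repairing event.
(b) Entailed — the original entails any weakening of itself; this just generalizes the patient.
(c) Entailed — every conjunct here is already in the original polishing event.
(d) Not entailed — the original only denies this specific event; Aria may have repaired something else.
(e) Entailed — dropping 'during the break' and generalizing the patient leaves a sub-description the original still satisfies.
(f) Entailed — the original entails any weakening of itself; this just drops 'during the break'.

(b), (c), (e), (f)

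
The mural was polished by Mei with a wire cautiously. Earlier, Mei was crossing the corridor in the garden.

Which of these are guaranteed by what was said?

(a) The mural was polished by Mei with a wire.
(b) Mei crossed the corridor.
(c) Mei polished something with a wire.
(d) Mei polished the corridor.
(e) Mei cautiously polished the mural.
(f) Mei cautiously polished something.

(a), (c), (e), (f)

(a) Entailed — this follows by dropping conjuncts from the polishing event's description.
(b) Not entailed — 'was crossing' is progressive on an accomplishment; it does not entail the completed 'crossed'.
(c) Entailed — this follows by dropping conjuncts from the polishing event's description.
(d) Not entailed — Mei polished the mural, not the corridor; the corridor belongs to the crossing event.
(e) Entailed — dropping 'with a wire' leaves a sub-description the original still satisfies.
(f) Entailed — every conjunct here is already in the original polishing event.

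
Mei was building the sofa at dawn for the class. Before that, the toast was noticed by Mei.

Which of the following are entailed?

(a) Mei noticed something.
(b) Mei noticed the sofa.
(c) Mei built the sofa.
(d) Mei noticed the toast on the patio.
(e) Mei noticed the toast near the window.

(a) Entailed — this follows by dropping conjuncts from the noticing event's description.
(b) Not entailed — Mei noticed the toast, not the sofa; the sofa belongs to the building event.
(c) Not entailed — 'was building' is progressive on an accomplishment; it does not entail the completed 'built'.
(d) Not entailed — 'on the patio' adds information not in the original event.
(e) Not entailed — 'near the window' adds information not in the original event.

(a)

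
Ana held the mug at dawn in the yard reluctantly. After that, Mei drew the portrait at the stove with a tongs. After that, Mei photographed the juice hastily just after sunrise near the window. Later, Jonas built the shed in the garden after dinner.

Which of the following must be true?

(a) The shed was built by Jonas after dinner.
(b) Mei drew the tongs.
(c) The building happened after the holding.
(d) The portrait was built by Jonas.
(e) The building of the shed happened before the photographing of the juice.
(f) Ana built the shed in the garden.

(a) Entailed — dropping 'in the garden' leaves a sub-description the original still satisfies.
(b) Not entailed — the tongs is the instrument, not what was drawn.
(c) Entailed — the narrative places the holding before the building.
(d) Not entailed — Jonas built the shed, not the portrait; the portrait belongs to the drawing event.
(e) Not entailed — the narrative places the photographing before the building, not after.
(f) Not entailed — the passage has Jonas building the shed, not Ana.

(a), (c)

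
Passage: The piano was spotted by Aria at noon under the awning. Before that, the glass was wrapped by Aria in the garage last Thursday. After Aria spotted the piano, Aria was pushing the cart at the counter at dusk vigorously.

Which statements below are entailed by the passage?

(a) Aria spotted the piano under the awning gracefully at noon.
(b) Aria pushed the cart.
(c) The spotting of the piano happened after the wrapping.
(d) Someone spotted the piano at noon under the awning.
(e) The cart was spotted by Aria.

(a) Not entailed — 'gracefully' adds information not in the original event.
(b) Entailed — 'push' is an activity; 'was pushing' entails that some pushing happened, so 'pushed' holds.
(c) Entailed — the narrative places the wrapping before the spotting.
(d) Entailed — the original entails any weakening of itself; this just generalizes the agent.
(e) Not entailed — Aria spotted the piano, not the cart; the cart belongs to the pushing event.

(b), (c), (d)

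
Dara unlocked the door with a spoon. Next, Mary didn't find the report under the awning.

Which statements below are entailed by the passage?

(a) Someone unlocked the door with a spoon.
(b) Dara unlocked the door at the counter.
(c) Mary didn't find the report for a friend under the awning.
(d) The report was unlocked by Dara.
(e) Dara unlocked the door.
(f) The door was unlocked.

(a), (c), (e), (f)

(a) Entailed — this follows by dropping conjuncts from the unlocking event's description.
(b) Not entailed — 'at the counter' adds information not in the original event.
(c) Entailed — under negation, adding a further restriction is entailed: if no such finding event occurred, none occurred for a friend either.
(d) Not entailed — Dara unlocked the door, not the report; the report belongs to the finding event.
(e) Entailed — the original entails any weakening of itself; this just drops 'with a spoon'.
(f) Entailed — the original entails any weakening of itself; this just drops 'with a spoon' and generalizes the agent.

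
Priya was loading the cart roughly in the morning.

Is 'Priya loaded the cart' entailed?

no

'was loading' is progressive; for an accomplishment like 'load the cart', it doesn't entail completion.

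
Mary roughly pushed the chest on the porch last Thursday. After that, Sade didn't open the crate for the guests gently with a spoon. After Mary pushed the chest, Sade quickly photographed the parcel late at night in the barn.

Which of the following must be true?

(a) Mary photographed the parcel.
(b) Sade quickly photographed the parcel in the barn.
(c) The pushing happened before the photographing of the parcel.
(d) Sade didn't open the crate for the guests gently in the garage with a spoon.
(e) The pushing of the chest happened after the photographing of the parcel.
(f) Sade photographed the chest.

(a) Not entailed — the passage has Sade photographing the parcel, not Mary.
(b) Entailed — dropping 'late at night' leaves a sub-description the original still satisfies.
(c) Entailed — the narrative places the pushing before the photographing.
(d) Entailed — under negation, adding a further restriction is entailed: if no such opening event occurred, none occurred in the garage either.
(e) Not entailed — the narrative places the pushing before the photographing, not after.
(f) Not entailed — Sade photographed the parcel, not the chest; the chest belongs to the pushing event.

(b), (c), (d)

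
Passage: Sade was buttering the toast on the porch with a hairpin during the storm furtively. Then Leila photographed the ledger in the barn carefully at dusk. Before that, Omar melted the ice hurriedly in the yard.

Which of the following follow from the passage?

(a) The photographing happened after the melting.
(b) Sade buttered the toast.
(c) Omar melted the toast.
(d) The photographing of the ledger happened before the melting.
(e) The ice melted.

(a), (e)

(a) Entailed — the narrative places the melting before the photographing.
(b) Not entailed — 'was buttering' is progressive on an accomplishment; it does not entail the completed 'buttered'.
(c) Not entailed — Omar melted the ice, not the toast; the toast belongs to the buttering event.
(d) Not entailed — the narrative places the melting before the photographing, not after.
(e) Entailed — 'Omar melted the ice' is causative; it entails the inchoative 'the ice melted'.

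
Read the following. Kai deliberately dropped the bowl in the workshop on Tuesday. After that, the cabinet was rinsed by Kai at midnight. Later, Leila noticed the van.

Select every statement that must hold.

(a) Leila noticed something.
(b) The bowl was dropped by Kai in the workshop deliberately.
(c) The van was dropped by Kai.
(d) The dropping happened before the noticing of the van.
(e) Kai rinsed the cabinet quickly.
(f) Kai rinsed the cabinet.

(a) Entailed — this follows by dropping conjuncts from the noticing event's description.
(b) Entailed — dropping 'on Tuesday' leaves a sub-description the original still satisfies.
(c) Not entailed — Kai dropped the bowl, not the van; the van belongs to the noticing event.
(d) Entailed — the narrative places the dropping before the noticing.
(e) Not entailed — 'quickly' adds information not in the original event.
(f) Entailed — the original entails any weakening of itself; this just drops 'at midnight'.

(a), (b), (d), (f)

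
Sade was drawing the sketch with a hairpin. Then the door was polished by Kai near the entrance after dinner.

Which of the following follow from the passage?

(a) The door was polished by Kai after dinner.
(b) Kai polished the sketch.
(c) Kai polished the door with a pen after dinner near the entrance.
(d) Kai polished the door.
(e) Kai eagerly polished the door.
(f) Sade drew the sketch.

(a) Entailed — this follows by dropping conjuncts from the polishing event's description.
(b) Not entailed — Kai polished the door, not the sketch; the sketch belongs to the drawing event.
(c) Not entailed — 'with a pen' adds information not in the original event.
(d) Entailed — every conjunct here is already in the original polishing event.
(e) Not entailed — 'eagerly' adds information not in the original event.
(f) Not entailed — 'was drawing' is progressive on an accomplishment; it does not entail the completed 'drew'.

(a), (d)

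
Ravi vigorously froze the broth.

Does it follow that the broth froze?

yes

'Ravi froze the broth' is the causative; it entails the inchoative 'the broth froze'.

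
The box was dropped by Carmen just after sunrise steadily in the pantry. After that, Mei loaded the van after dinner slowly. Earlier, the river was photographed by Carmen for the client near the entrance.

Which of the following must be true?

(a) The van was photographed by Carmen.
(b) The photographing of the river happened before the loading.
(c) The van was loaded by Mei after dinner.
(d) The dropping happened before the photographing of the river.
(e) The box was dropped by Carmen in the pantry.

(b), (c), (e)

(a) Not entailed — Carmen photographed the river, not the van; the van belongs to the loading event.
(b) Entailed — the narrative places the photographing before the loading.
(c) Entailed — dropping 'slowly' leaves a sub-description the original still satisfies.
(d) Not entailed — the narrative doesn't order the dropping relative to the photographing.
(e) Entailed — this follows by dropping conjuncts from the dropping event's description.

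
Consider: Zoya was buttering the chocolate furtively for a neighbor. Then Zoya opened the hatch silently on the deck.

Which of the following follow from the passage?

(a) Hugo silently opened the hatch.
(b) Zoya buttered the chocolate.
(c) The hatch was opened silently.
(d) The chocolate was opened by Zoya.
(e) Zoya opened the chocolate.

(a) Not entailed — the passage has Zoya opening the hatch, not Hugo.
(b) Not entailed — 'was buttering' is progressive on an accomplishment; it does not entail the completed 'buttered'.
(c) Entailed — this follows by dropping conjuncts from the opening event's description.
(d) Not entailed — Zoya opened the hatch, not the chocolate; the chocolate belongs to the buttering event.
(e) Not entailed — Zoya opened the hatch, not the chocolate; the chocolate belongs to the buttering event.

(c)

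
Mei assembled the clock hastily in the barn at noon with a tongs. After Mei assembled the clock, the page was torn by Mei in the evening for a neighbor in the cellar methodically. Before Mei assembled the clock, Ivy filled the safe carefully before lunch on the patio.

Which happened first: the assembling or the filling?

The connectives place the filling before the assembling.

the filling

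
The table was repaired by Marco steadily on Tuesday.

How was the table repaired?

'steadily' marks the manner of the repairing event.

steadily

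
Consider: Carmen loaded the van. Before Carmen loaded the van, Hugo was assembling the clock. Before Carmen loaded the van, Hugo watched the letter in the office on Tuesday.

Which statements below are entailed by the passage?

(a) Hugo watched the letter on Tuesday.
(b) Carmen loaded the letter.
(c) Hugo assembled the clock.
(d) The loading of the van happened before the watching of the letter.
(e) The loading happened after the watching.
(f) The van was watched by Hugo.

(a), (e)

(a) Entailed — dropping 'in the office' leaves a sub-description the original still satisfies.
(b) Not entailed — Carmen loaded the van, not the letter; the letter belongs to the watching event.
(c) Not entailed — 'was assembling' is progressive on an accomplishment; it does not entail the completed 'assembled'.
(d) Not entailed — the narrative places the watching before the loading, not after.
(e) Entailed — the narrative places the watching before the loading.
(f) Not entailed — Hugo watched the letter, not the van; the van belongs to the loading event.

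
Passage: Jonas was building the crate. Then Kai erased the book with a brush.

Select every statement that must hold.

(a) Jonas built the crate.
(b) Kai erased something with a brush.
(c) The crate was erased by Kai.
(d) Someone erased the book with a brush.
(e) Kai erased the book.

(a) Not entailed — 'was building' is progressive on an accomplishment; it does not entail the completed 'built'.
(b) Entailed — this follows by dropping conjuncts from the erasing event's description.
(c) Not entailed — Kai erased the book, not the crate; the crate belongs to the building event.
(d) Entailed — the original entails any weakening of itself; this just generalizes the agent.
(e) Entailed — every conjunct here is already in the original erasing event.

(b), (d), (e)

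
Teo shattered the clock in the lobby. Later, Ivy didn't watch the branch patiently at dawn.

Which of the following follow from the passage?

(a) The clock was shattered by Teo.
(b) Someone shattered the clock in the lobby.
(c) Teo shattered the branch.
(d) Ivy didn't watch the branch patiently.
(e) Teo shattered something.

(a) Entailed — every conjunct here is already in the original shattering event.
(b) Entailed — generalizing the agent leaves a sub-description the original still satisfies.
(c) Not entailed — Teo shattered the clock, not the branch; the branch belongs to the watching event.
(d) Not entailed — dropping 'at dawn' under negation is not valid — the original leaves open that Ivy watched the branch some other way.
(e) Entailed — the original entails any weakening of itself; this just drops 'in the lobby' and generalizes the patient.

(a), (b), (e)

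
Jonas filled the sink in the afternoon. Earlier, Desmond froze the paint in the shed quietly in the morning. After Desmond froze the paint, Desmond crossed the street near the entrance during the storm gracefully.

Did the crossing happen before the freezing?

no

The narrative orders the freezing before the crossing.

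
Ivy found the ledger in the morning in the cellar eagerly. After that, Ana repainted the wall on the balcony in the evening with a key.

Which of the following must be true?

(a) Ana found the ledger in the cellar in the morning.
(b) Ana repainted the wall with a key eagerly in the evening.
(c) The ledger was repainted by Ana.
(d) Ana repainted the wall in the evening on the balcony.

(d)

(a) Not entailed — the passage has Ivy finding the ledger, not Ana.
(b) Not entailed — 'eagerly' adds information not in the original event.
(c) Not entailed — Ana repainted the wall, not the ledger; the ledger belongs to the finding event.
(d) Entailed — this follows by dropping conjuncts from the repainting event's description.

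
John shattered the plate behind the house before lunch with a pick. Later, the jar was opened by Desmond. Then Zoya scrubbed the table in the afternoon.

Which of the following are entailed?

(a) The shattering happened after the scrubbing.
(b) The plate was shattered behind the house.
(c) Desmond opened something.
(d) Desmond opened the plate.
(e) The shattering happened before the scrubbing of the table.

(a) Not entailed — the narrative places the shattering before the scrubbing, not after.
(b) Entailed — the original entails any weakening of itself; this just drops 'before lunch', 'with a pick' and generalizes the agent.
(c) Entailed — every conjunct here is already in the original opening event.
(d) Not entailed — Desmond opened the jar, not the plate; the plate belongs to the shattering event.
(e) Entailed — the narrative places the shattering before the scrubbing.

(b), (c), (e)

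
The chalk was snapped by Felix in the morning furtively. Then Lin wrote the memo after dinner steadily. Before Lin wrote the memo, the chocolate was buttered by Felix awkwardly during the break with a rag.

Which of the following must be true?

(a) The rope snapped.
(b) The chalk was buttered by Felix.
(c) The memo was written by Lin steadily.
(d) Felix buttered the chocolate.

(a) Not entailed — the chalk is what snapped, not the rope.
(b) Not entailed — Felix buttered the chocolate, not the chalk; the chalk belongs to the snapping event.
(c) Entailed — this follows by dropping conjuncts from the writing event's description.
(d) Entailed — this follows by dropping conjuncts from the buttering event's description.

(c), (d)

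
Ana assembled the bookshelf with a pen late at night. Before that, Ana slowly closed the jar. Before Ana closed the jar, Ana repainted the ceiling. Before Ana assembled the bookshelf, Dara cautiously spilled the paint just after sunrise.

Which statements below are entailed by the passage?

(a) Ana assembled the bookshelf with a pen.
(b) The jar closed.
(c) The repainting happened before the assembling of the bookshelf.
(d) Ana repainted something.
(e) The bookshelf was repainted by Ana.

(a) Entailed — this follows by dropping conjuncts from the assembling event's description.
(b) Entailed — 'Ana closed the jar' is causative; it entails the inchoative 'the jar closed'.
(c) Entailed — the narrative places the repainting before the assembling.
(d) Entailed — the original entails any weakening of itself; this just generalizes the patient.
(e) Not entailed — Ana repainted the ceiling, not the bookshelf; the bookshelf belongs to the assembling event.

(a), (b), (c), (d)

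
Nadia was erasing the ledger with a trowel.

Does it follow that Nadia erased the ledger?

'was erasing' is progressive; for an accomplishment like 'erase the ledger', it doesn't entail completion.

no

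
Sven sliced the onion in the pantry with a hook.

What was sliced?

'the onion' marks the patient of the slicing event.

the onion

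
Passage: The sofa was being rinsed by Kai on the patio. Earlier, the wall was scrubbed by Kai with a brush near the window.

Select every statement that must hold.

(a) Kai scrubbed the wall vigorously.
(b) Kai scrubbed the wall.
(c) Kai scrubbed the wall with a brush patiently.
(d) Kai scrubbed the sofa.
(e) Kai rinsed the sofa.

(a) Not entailed — 'vigorously' adds information not in the original event.
(b) Entailed — dropping 'near the window', 'with a brush' leaves a sub-description the original still satisfies.
(c) Not entailed — 'patiently' adds information not in the original event.
(d) Not entailed — Kai scrubbed the wall, not the sofa; the sofa belongs to the rinsing event.
(e) Entailed — 'rinse' is an activity; 'was rinsing' entails that some rinsing happened, so 'rinsed' holds.

(b), (e)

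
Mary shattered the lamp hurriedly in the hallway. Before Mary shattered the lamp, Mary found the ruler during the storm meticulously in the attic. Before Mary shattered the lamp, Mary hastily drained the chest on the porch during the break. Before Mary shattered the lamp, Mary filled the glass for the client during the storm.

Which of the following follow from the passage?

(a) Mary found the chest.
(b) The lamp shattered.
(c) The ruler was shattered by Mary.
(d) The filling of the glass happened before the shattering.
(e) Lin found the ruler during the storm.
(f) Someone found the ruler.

(a) Not entailed — Mary found the ruler, not the chest; the chest belongs to the draining event.
(b) Entailed — 'Mary shattered the lamp' is causative; it entails the inchoative 'the lamp shattered'.
(c) Not entailed — Mary shattered the lamp, not the ruler; the ruler belongs to the finding event.
(d) Entailed — the narrative places the filling before the shattering.
(e) Not entailed — the passage has Mary finding the ruler, not Lin.
(f) Entailed — the original entails any weakening of itself; this just drops 'in the attic', 'meticulously', 'during the storm' and generalizes the agent.

(b), (d), (f)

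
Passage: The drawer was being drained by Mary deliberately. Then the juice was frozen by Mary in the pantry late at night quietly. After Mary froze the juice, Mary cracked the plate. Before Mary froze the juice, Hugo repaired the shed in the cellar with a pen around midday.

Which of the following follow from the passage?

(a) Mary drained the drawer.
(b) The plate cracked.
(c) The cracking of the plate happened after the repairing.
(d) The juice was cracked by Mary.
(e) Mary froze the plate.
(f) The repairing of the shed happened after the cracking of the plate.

(b), (c)

(a) Not entailed — 'was draining' is progressive on an accomplishment; it does not entail the completed 'drained'.
(b) Entailed — 'Mary cracked the plate' is causative; it entails the inchoative 'the plate cracked'.
(c) Entailed — the narrative places the repairing before the cracking.
(d) Not entailed — Mary cracked the plate, not the juice; the juice belongs to the freezing event.
(e) Not entailed — Mary froze the juice, not the plate; the plate belongs to the cracking event.
(f) Not entailed — the narrative places the repairing before the cracking, not after.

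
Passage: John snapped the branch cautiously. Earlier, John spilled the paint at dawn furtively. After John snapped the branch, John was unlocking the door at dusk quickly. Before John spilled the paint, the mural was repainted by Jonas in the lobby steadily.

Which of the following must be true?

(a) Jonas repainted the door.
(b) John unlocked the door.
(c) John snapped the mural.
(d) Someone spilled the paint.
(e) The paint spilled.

(d), (e)

(a) Not entailed — Jonas repainted the mural, not the door; the door belongs to the unlocking event.
(b) Not entailed — 'was unlocking' is progressive on an accomplishment; it does not entail the completed 'unlocked'.
(c) Not entailed — John snapped the branch, not the mural; the mural belongs to the repainting event.
(d) Entailed — this follows by dropping conjuncts from the spilling event's description.
(e) Entailed — 'John spilled the paint' is causative; it entails the inchoative 'the paint spilled'.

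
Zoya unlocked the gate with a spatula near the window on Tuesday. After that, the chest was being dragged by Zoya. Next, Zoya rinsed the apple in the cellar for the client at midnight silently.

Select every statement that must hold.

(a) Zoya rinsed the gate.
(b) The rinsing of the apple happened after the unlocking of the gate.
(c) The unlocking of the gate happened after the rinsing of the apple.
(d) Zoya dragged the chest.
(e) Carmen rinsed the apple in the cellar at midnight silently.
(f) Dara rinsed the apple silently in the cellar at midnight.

(a) Not entailed — Zoya rinsed the apple, not the gate; the gate belongs to the unlocking event.
(b) Entailed — the narrative places the unlocking before the rinsing.
(c) Not entailed — the narrative places the unlocking before the rinsing, not after.
(d) Entailed — 'drag' is an activity; 'was dragging' entails that some dragging happened, so 'dragged' holds.
(e) Not entailed — the passage has Zoya rinsing the apple, not Carmen.
(f) Not entailed — the passage has Zoya rinsing the apple, not Dara.

(b), (d)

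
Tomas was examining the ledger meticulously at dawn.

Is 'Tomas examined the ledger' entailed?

yes

'examine' is atelic; if Tomas was examining the ledger, then Tomas examined the ledger (for some time).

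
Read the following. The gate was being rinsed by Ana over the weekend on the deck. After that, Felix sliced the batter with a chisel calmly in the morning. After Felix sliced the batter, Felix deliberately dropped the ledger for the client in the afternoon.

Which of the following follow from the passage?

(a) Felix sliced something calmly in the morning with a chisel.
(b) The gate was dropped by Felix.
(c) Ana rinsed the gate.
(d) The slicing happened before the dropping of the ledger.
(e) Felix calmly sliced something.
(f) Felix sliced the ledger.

(a), (c), (d), (e)

(a) Entailed — every conjunct here is already in the original slicing event.
(b) Not entailed — Felix dropped the ledger, not the gate; the gate belongs to the rinsing event.
(c) Entailed — 'rinse' is an activity; 'was rinsing' entails that some rinsing happened, so 'rinsed' holds.
(d) Entailed — the narrative places the slicing before the dropping.
(e) Entailed — this follows by dropping conjuncts from the slicing event's description.
(f) Not entailed — Felix sliced the batter, not the ledger; the ledger belongs to the dropping event.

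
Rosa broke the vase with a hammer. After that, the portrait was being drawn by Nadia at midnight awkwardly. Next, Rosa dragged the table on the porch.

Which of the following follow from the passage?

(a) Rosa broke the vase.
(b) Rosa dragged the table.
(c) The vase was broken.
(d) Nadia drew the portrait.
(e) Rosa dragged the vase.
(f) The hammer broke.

(a), (b), (c)

(a) Entailed — this follows by dropping conjuncts from the breaking event's description.
(b) Entailed — the original entails any weakening of itself; this just drops 'on the porch'.
(c) Entailed — the original entails any weakening of itself; this just drops 'with a hammer' and generalizes the agent.
(d) Not entailed — 'was drawing' is progressive on an accomplishment; it does not entail the completed 'drew'.
(e) Not entailed — Rosa dragged the table, not the vase; the vase belongs to the breaking event.
(f) Not entailed — the vase is what broke, not the hammer.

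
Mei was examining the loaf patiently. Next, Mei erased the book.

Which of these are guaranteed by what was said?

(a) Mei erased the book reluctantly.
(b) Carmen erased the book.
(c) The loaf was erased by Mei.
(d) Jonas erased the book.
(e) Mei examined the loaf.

(a) Not entailed — 'reluctantly' adds information not in the original event.
(b) Not entailed — the passage has Mei erasing the book, not Carmen.
(c) Not entailed — Mei erased the book, not the loaf; the loaf belongs to the examining event.
(d) Not entailed — the passage has Mei erasing the book, not Jonas.
(e) Entailed — 'examine' is an activity; 'was examining' entails that some examining happened, so 'examined' holds.

(e)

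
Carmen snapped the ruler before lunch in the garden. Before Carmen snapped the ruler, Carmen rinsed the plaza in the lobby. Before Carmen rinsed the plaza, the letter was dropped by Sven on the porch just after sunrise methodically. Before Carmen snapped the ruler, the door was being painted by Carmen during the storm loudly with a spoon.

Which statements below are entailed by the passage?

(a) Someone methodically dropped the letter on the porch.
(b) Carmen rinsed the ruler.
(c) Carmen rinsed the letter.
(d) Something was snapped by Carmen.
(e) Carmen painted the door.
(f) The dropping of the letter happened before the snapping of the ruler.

(a), (d), (f)

(a) Entailed — this follows by dropping conjuncts from the dropping event's description.
(b) Not entailed — Carmen rinsed the plaza, not the ruler; the ruler belongs to the snapping event.
(c) Not entailed — Carmen rinsed the plaza, not the letter; the letter belongs to the dropping event.
(d) Entailed — the original entails any weakening of itself; this just drops 'in the garden', 'before lunch' and generalizes the patient.
(e) Not entailed — 'was painting' is progressive on an accomplishment; it does not entail the completed 'painted'.
(f) Entailed — the narrative places the dropping before the snapping.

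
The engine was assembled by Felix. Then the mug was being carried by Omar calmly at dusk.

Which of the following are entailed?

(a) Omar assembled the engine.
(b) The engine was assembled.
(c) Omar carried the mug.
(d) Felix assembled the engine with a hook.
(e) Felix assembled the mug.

(b), (c)

(a) Not entailed — the passage has Felix assembling the engine, not Omar.
(b) Entailed — the original entails any weakening of itself; this just generalizes the agent.
(c) Entailed — 'carry' is an activity; 'was carrying' entails that some carrying happened, so 'carried' holds.
(d) Not entailed — 'with a hook' adds information not in the original event.
(e) Not entailed — Felix assembled the engine, not the mug; the mug belongs to the carrying event.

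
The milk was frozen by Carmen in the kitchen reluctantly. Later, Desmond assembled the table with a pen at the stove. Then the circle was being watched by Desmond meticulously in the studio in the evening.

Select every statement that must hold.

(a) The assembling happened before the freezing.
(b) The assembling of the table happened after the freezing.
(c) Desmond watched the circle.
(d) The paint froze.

(b), (c)

(a) Not entailed — the narrative places the freezing before the assembling, not after.
(b) Entailed — the narrative places the freezing before the assembling.
(c) Entailed — 'watch' is an activity; 'was watching' entails that some watching happened, so 'watched' holds.
(d) Not entailed — the milk is what froze, not the paint.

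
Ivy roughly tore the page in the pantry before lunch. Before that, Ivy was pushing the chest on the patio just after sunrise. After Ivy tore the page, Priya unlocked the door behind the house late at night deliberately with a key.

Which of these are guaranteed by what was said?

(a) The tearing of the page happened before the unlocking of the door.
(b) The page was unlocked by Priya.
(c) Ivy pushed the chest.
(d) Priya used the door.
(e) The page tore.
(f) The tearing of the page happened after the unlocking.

(a), (c), (e)

(a) Entailed — the narrative places the tearing before the unlocking.
(b) Not entailed — Priya unlocked the door, not the page; the page belongs to the tearing event.
(c) Entailed — 'push' is an activity; 'was pushing' entails that some pushing happened, so 'pushed' holds.
(d) Not entailed — the door is the patient, not an instrument — Priya used a key.
(e) Entailed — 'Ivy tore the page' is causative; it entails the inchoative 'the page tore'.
(f) Not entailed — the narrative places the tearing before the unlocking, not after.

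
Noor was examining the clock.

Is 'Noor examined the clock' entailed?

yes

'examine' is atelic; if Noor was examining the clock, then Noor examined the clock (for some time).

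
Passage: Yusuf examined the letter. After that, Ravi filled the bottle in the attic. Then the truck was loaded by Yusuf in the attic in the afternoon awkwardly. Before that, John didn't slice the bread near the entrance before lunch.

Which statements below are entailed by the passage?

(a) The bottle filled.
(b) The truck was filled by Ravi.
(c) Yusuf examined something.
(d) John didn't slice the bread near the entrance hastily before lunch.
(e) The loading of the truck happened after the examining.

(a), (c), (d), (e)

(a) Entailed — 'Ravi filled the bottle' is causative; it entails the inchoative 'the bottle filled'.
(b) Not entailed — Ravi filled the bottle, not the truck; the truck belongs to the loading event.
(c) Entailed — the original entails any weakening of itself; this just generalizes the patient.
(d) Entailed — under negation, adding a further restriction is entailed: if no such slicing event occurred, none occurred hastily either.
(e) Entailed — the narrative places the examining before the loading.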